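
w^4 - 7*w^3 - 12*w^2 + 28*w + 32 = (w - 8)*(w - 2)*(w + 1)*(w + 2)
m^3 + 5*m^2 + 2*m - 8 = (m - 1)*(m + 2)*(m + 4)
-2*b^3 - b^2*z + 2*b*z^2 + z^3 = (-b + z)*(b + z)*(2*b + z)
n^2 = n^2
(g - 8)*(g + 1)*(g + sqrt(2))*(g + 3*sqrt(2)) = g^4 - 7*g^3 + 4*sqrt(2)*g^3 - 28*sqrt(2)*g^2 - 2*g^2 - 32*sqrt(2)*g - 42*g - 48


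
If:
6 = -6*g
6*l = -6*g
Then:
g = -1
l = 1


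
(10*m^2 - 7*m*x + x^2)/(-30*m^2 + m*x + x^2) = (-2*m + x)/(6*m + x)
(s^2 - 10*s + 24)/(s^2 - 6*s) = (s - 4)/s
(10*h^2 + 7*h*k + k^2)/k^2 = 10*h^2/k^2 + 7*h/k + 1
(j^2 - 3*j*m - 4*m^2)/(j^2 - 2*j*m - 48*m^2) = (-j^2 + 3*j*m + 4*m^2)/(-j^2 + 2*j*m + 48*m^2)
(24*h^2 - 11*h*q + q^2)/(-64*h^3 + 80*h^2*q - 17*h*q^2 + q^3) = (-3*h + q)/(8*h^2 - 9*h*q + q^2)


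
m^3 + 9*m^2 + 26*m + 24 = (m + 2)*(m + 3)*(m + 4)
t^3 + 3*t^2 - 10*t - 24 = (t - 3)*(t + 2)*(t + 4)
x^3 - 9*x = x*(x - 3)*(x + 3)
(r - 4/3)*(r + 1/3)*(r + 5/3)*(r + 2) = r^4 + 8*r^3/3 - 7*r^2/9 - 134*r/27 - 40/27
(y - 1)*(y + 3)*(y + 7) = y^3 + 9*y^2 + 11*y - 21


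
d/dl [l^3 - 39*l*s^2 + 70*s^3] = 3*l^2 - 39*s^2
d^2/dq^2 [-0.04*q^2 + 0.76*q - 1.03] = -0.0800000000000000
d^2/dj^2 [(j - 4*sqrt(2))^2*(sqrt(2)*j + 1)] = 6*sqrt(2)*j - 30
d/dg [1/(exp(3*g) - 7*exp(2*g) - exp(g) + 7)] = (-3*exp(2*g) + 14*exp(g) + 1)*exp(g)/(exp(3*g) - 7*exp(2*g) - exp(g) + 7)^2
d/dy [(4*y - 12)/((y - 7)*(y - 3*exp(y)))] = 4*((3 - y)*(y - 3*exp(y)) + (y - 7)*(y - 3)*(3*exp(y) - 1) + (y - 7)*(y - 3*exp(y)))/((y - 7)^2*(y - 3*exp(y))^2)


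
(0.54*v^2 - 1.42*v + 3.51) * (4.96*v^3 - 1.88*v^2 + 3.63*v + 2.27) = 2.6784*v^5 - 8.0584*v^4 + 22.0394*v^3 - 10.5276*v^2 + 9.5179*v + 7.9677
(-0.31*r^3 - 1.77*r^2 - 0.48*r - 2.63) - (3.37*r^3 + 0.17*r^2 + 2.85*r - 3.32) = -3.68*r^3 - 1.94*r^2 - 3.33*r + 0.69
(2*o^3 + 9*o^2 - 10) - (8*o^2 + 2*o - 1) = 2*o^3 + o^2 - 2*o - 9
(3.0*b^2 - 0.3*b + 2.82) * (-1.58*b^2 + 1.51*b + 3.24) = -4.74*b^4 + 5.004*b^3 + 4.8114*b^2 + 3.2862*b + 9.1368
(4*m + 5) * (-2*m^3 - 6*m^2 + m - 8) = -8*m^4 - 34*m^3 - 26*m^2 - 27*m - 40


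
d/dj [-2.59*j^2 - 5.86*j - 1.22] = -5.18*j - 5.86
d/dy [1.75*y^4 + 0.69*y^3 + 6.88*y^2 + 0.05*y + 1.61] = 7.0*y^3 + 2.07*y^2 + 13.76*y + 0.05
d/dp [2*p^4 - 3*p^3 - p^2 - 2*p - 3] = 8*p^3 - 9*p^2 - 2*p - 2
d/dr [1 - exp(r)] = -exp(r)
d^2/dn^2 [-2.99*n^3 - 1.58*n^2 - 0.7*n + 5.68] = -17.94*n - 3.16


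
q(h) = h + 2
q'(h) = 1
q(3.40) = 5.40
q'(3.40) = 1.00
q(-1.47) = 0.53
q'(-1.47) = 1.00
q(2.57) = 4.57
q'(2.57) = 1.00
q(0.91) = 2.91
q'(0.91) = 1.00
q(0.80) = 2.80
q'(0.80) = 1.00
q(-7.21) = -5.21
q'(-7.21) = 1.00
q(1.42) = 3.42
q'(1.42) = 1.00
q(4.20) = 6.20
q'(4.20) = 1.00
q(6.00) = 8.00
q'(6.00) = 1.00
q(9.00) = 11.00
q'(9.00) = 1.00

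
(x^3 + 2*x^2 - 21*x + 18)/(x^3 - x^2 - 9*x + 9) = (x + 6)/(x + 3)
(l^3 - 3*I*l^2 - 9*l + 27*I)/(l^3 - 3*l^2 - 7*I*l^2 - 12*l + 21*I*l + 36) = (l + 3)/(l - 4*I)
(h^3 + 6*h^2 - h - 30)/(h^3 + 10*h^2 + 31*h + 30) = (h - 2)/(h + 2)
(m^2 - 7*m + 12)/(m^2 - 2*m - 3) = (m - 4)/(m + 1)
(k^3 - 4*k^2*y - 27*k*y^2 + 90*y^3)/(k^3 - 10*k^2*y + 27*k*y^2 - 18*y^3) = (-k - 5*y)/(-k + y)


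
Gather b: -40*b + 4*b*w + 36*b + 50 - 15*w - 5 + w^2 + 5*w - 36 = b*(4*w - 4) + w^2 - 10*w + 9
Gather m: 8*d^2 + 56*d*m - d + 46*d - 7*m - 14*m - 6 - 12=8*d^2 + 45*d + m*(56*d - 21) - 18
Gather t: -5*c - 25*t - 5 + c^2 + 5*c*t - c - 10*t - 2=c^2 - 6*c + t*(5*c - 35) - 7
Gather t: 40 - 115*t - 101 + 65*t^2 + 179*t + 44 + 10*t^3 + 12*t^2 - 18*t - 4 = 10*t^3 + 77*t^2 + 46*t - 21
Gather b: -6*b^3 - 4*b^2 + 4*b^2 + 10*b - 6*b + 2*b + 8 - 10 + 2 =-6*b^3 + 6*b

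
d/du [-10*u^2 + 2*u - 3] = 2 - 20*u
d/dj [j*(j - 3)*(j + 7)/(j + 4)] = 2*(j^3 + 8*j^2 + 16*j - 42)/(j^2 + 8*j + 16)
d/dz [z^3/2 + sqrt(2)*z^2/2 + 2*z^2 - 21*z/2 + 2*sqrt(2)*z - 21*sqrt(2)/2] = 3*z^2/2 + sqrt(2)*z + 4*z - 21/2 + 2*sqrt(2)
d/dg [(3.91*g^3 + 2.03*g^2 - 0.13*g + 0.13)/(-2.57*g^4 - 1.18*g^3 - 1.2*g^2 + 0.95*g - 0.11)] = (10.0487*g^6 + 10.4342*g^5 - 3.2989*g^4 + 8.4586*g^3 + 0.942399999999999*g^2 - 0.1346*g - 0.1092)/(6.6049*g^8 + 6.0652*g^7 + 7.5604*g^6 - 2.051*g^5 - 0.2366*g^4 - 2.0204*g^3 + 1.1665*g^2 - 0.209*g + 0.0121)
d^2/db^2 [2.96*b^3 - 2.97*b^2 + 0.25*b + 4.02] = 17.76*b - 5.94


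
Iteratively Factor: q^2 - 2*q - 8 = (q + 2)*(q - 4)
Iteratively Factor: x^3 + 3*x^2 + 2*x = (x)*(x^2 + 3*x + 2) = x*(x + 1)*(x + 2)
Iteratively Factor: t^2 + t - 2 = (t + 2)*(t - 1)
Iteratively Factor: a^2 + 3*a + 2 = (a + 1)*(a + 2)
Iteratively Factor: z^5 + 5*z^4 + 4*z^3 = (z)*(z^4 + 5*z^3 + 4*z^2) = z^2*(z^3 + 5*z^2 + 4*z) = z^3*(z^2 + 5*z + 4) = z^3*(z + 1)*(z + 4)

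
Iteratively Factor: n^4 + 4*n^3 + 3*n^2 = (n)*(n^3 + 4*n^2 + 3*n) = n^2*(n^2 + 4*n + 3) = n^2*(n + 1)*(n + 3)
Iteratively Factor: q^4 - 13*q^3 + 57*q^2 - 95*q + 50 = (q - 2)*(q^3 - 11*q^2 + 35*q - 25) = (q - 2)*(q - 1)*(q^2 - 10*q + 25) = (q - 5)*(q - 2)*(q - 1)*(q - 5)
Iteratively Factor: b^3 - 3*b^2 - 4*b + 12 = (b + 2)*(b^2 - 5*b + 6) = (b - 2)*(b + 2)*(b - 3)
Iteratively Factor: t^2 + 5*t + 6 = (t + 3)*(t + 2)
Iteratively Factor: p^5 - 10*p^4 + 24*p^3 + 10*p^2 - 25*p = (p)*(p^4 - 10*p^3 + 24*p^2 + 10*p - 25) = p*(p - 5)*(p^3 - 5*p^2 - p + 5) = p*(p - 5)^2*(p^2 - 1) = p*(p - 5)^2*(p - 1)*(p + 1)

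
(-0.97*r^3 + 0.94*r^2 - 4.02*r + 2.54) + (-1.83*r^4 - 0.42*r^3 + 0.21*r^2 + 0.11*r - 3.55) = -1.83*r^4 - 1.39*r^3 + 1.15*r^2 - 3.91*r - 1.01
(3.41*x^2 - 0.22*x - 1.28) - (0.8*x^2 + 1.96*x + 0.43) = 2.61*x^2 - 2.18*x - 1.71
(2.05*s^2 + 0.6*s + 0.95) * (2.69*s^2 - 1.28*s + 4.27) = 5.5145*s^4 - 1.01*s^3 + 10.541*s^2 + 1.346*s + 4.0565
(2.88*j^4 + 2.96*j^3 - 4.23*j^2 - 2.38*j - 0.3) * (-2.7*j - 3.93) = -7.776*j^5 - 19.3104*j^4 - 0.211799999999998*j^3 + 23.0499*j^2 + 10.1634*j + 1.179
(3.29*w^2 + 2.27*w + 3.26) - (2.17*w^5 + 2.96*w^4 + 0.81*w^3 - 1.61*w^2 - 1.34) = -2.17*w^5 - 2.96*w^4 - 0.81*w^3 + 4.9*w^2 + 2.27*w + 4.6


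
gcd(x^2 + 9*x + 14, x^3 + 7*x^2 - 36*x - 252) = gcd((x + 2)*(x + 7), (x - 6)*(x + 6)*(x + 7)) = x + 7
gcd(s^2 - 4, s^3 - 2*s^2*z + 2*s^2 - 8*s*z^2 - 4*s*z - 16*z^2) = s + 2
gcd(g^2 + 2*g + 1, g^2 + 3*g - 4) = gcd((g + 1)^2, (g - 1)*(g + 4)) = 1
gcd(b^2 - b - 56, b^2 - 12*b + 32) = b - 8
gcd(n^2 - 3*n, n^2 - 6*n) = n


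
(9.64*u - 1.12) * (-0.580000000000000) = 0.6496 - 5.5912*u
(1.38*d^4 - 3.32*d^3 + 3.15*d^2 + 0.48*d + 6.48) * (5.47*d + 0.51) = 7.5486*d^5 - 17.4566*d^4 + 15.5373*d^3 + 4.2321*d^2 + 35.6904*d + 3.3048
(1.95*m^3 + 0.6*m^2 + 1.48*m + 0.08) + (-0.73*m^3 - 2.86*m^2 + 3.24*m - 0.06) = 1.22*m^3 - 2.26*m^2 + 4.72*m + 0.02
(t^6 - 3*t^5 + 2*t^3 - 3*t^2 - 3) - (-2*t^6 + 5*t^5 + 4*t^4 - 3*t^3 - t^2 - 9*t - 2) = 3*t^6 - 8*t^5 - 4*t^4 + 5*t^3 - 2*t^2 + 9*t - 1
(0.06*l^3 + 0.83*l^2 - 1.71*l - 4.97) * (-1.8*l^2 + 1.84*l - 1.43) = -0.108*l^5 - 1.3836*l^4 + 4.5194*l^3 + 4.6127*l^2 - 6.6995*l + 7.1071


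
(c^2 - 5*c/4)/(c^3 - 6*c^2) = (c - 5/4)/(c*(c - 6))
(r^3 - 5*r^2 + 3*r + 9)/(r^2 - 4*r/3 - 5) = 3*(r^2 - 2*r - 3)/(3*r + 5)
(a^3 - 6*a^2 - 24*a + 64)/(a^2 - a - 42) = (-a^3 + 6*a^2 + 24*a - 64)/(-a^2 + a + 42)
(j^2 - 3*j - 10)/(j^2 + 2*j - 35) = (j + 2)/(j + 7)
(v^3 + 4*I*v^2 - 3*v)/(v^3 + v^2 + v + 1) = v*(v + 3*I)/(v^2 + v*(1 - I) - I)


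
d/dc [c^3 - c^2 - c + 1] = 3*c^2 - 2*c - 1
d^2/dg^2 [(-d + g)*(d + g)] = 2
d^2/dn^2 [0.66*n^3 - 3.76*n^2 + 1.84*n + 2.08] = 3.96*n - 7.52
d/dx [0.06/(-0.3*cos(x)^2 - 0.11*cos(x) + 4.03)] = -(0.036*cos(x) + 0.0066)*sin(x)/(0.3*cos(x)^2 + 0.11*cos(x) - 4.03)^2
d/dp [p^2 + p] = 2*p + 1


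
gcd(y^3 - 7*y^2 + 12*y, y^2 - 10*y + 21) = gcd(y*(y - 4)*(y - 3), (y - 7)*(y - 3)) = y - 3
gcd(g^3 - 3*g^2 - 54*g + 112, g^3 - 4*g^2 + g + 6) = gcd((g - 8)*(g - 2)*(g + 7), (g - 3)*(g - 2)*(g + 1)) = g - 2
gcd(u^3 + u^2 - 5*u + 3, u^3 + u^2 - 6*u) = u + 3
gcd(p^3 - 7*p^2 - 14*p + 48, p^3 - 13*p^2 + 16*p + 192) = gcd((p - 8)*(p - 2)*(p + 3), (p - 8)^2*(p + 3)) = p^2 - 5*p - 24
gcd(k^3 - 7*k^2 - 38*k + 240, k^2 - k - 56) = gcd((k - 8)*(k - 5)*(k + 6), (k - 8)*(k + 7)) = k - 8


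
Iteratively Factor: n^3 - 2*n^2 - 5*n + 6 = (n - 1)*(n^2 - n - 6) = (n - 1)*(n + 2)*(n - 3)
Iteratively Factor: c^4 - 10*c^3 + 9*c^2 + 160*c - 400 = (c + 4)*(c^3 - 14*c^2 + 65*c - 100) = (c - 4)*(c + 4)*(c^2 - 10*c + 25) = (c - 5)*(c - 4)*(c + 4)*(c - 5)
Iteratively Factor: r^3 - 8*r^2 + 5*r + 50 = (r - 5)*(r^2 - 3*r - 10) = (r - 5)^2*(r + 2)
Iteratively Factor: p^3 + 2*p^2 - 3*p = (p - 1)*(p^2 + 3*p) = p*(p - 1)*(p + 3)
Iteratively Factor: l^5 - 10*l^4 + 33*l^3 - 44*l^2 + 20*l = (l)*(l^4 - 10*l^3 + 33*l^2 - 44*l + 20) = l*(l - 2)*(l^3 - 8*l^2 + 17*l - 10) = l*(l - 2)*(l - 1)*(l^2 - 7*l + 10) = l*(l - 5)*(l - 2)*(l - 1)*(l - 2)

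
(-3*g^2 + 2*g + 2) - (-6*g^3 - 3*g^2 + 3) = 6*g^3 + 2*g - 1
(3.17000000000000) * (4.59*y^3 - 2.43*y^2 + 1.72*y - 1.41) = 14.5503*y^3 - 7.7031*y^2 + 5.4524*y - 4.4697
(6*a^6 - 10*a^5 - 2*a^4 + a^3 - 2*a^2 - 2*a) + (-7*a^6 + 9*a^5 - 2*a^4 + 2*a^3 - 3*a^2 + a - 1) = -a^6 - a^5 - 4*a^4 + 3*a^3 - 5*a^2 - a - 1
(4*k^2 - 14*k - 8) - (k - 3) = 4*k^2 - 15*k - 5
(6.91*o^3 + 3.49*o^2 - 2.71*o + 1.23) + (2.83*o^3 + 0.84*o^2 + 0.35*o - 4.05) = 9.74*o^3 + 4.33*o^2 - 2.36*o - 2.82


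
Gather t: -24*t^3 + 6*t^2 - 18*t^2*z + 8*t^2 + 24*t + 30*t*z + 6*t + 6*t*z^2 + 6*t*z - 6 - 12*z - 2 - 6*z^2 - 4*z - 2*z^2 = -24*t^3 + t^2*(14 - 18*z) + t*(6*z^2 + 36*z + 30) - 8*z^2 - 16*z - 8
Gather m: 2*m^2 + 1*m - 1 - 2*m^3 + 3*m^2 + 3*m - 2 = -2*m^3 + 5*m^2 + 4*m - 3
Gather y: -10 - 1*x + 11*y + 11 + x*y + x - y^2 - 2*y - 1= -y^2 + y*(x + 9)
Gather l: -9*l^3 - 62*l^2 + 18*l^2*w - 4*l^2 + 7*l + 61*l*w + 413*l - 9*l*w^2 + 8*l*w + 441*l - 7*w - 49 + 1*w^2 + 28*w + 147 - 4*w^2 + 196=-9*l^3 + l^2*(18*w - 66) + l*(-9*w^2 + 69*w + 861) - 3*w^2 + 21*w + 294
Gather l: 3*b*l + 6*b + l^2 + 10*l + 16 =6*b + l^2 + l*(3*b + 10) + 16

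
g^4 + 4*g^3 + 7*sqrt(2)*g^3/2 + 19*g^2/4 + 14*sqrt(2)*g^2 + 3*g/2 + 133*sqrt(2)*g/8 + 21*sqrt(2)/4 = (g + 1/2)*(g + 3/2)*(g + 2)*(g + 7*sqrt(2)/2)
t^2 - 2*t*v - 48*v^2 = (t - 8*v)*(t + 6*v)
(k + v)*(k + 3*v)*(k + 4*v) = k^3 + 8*k^2*v + 19*k*v^2 + 12*v^3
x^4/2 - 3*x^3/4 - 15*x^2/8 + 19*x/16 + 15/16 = (x/2 + 1/4)*(x - 5/2)*(x - 1)*(x + 3/2)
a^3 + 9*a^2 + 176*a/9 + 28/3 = (a + 2/3)*(a + 7/3)*(a + 6)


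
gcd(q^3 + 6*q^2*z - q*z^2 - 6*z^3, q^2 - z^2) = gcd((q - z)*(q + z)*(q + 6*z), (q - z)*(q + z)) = -q^2 + z^2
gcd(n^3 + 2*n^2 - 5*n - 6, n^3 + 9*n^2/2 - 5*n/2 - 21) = n^2 + n - 6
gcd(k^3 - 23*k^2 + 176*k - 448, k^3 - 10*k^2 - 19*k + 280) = k^2 - 15*k + 56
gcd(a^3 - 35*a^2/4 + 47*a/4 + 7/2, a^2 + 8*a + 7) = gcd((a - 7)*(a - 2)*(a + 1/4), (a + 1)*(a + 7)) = 1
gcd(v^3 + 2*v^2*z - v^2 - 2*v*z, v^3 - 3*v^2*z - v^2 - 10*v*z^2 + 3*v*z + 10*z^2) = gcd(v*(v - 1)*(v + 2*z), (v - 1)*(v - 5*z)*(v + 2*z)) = v^2 + 2*v*z - v - 2*z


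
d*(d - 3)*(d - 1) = d^3 - 4*d^2 + 3*d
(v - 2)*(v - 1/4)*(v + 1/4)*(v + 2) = v^4 - 65*v^2/16 + 1/4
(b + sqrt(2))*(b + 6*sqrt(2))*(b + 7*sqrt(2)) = b^3 + 14*sqrt(2)*b^2 + 110*b + 84*sqrt(2)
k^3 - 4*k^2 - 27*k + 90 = (k - 6)*(k - 3)*(k + 5)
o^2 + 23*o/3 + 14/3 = (o + 2/3)*(o + 7)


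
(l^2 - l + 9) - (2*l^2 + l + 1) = -l^2 - 2*l + 8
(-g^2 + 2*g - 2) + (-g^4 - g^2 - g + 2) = -g^4 - 2*g^2 + g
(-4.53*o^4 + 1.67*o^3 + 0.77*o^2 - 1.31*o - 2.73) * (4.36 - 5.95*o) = 26.9535*o^5 - 29.6873*o^4 + 2.6997*o^3 + 11.1517*o^2 + 10.5319*o - 11.9028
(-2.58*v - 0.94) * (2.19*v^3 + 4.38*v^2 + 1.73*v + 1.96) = -5.6502*v^4 - 13.359*v^3 - 8.5806*v^2 - 6.683*v - 1.8424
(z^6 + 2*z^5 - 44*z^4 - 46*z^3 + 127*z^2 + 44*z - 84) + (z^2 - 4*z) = z^6 + 2*z^5 - 44*z^4 - 46*z^3 + 128*z^2 + 40*z - 84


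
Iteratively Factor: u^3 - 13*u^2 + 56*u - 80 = (u - 4)*(u^2 - 9*u + 20) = (u - 5)*(u - 4)*(u - 4)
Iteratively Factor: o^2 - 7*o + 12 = (o - 3)*(o - 4)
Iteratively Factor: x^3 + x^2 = (x + 1)*(x^2) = x*(x + 1)*(x)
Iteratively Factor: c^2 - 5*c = (c - 5)*(c)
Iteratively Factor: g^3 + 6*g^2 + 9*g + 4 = (g + 1)*(g^2 + 5*g + 4) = (g + 1)*(g + 4)*(g + 1)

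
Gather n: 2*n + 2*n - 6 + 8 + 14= 4*n + 16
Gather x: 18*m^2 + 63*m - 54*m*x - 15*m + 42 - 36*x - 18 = 18*m^2 + 48*m + x*(-54*m - 36) + 24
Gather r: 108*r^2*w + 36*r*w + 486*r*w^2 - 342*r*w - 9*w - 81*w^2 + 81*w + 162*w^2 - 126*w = 108*r^2*w + r*(486*w^2 - 306*w) + 81*w^2 - 54*w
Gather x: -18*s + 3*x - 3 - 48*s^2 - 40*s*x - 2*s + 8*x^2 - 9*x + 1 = -48*s^2 - 20*s + 8*x^2 + x*(-40*s - 6) - 2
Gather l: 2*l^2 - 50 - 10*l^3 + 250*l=-10*l^3 + 2*l^2 + 250*l - 50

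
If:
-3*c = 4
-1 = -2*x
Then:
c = -4/3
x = 1/2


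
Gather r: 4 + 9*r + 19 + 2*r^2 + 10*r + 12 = 2*r^2 + 19*r + 35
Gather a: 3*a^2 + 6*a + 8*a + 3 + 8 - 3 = 3*a^2 + 14*a + 8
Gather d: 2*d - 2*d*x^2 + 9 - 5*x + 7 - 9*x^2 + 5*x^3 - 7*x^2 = d*(2 - 2*x^2) + 5*x^3 - 16*x^2 - 5*x + 16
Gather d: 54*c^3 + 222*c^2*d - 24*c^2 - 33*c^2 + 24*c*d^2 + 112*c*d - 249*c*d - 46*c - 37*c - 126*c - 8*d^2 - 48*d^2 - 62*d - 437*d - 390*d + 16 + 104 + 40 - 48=54*c^3 - 57*c^2 - 209*c + d^2*(24*c - 56) + d*(222*c^2 - 137*c - 889) + 112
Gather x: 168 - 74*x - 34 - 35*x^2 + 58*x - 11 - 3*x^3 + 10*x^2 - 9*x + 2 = -3*x^3 - 25*x^2 - 25*x + 125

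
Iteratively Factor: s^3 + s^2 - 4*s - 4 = (s + 2)*(s^2 - s - 2) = (s - 2)*(s + 2)*(s + 1)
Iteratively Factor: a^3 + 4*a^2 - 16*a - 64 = (a + 4)*(a^2 - 16) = (a + 4)^2*(a - 4)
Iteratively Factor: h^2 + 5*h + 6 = (h + 2)*(h + 3)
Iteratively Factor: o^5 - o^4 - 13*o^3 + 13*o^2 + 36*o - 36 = (o + 2)*(o^4 - 3*o^3 - 7*o^2 + 27*o - 18) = (o - 2)*(o + 2)*(o^3 - o^2 - 9*o + 9) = (o - 2)*(o - 1)*(o + 2)*(o^2 - 9) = (o - 3)*(o - 2)*(o - 1)*(o + 2)*(o + 3)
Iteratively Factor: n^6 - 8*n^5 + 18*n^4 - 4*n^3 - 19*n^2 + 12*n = (n - 4)*(n^5 - 4*n^4 + 2*n^3 + 4*n^2 - 3*n) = (n - 4)*(n - 3)*(n^4 - n^3 - n^2 + n) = n*(n - 4)*(n - 3)*(n^3 - n^2 - n + 1) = n*(n - 4)*(n - 3)*(n - 1)*(n^2 - 1) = n*(n - 4)*(n - 3)*(n - 1)*(n + 1)*(n - 1)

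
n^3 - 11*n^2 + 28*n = n*(n - 7)*(n - 4)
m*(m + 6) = m^2 + 6*m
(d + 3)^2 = d^2 + 6*d + 9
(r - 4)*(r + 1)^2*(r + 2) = r^4 - 11*r^2 - 18*r - 8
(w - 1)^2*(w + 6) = w^3 + 4*w^2 - 11*w + 6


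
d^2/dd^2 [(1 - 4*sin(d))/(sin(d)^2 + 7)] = 2*(18*sin(d)^5 - 2*sin(d)^4 + 17*sin(d)^2 + 106*sin(d) + 27*sin(3*d) - sin(5*d) - 7)/(sin(d)^2 + 7)^3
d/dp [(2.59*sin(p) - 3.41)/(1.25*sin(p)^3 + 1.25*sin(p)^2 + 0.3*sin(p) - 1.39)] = (-6.475*sin(p)^3 + 9.55*sin(p)^2 + 8.525*sin(p) - 2.5771)*cos(p)/(1.5625*sin(p)^6 + 3.125*sin(p)^5 + 2.3125*sin(p)^4 - 2.725*sin(p)^3 - 3.385*sin(p)^2 - 0.834*sin(p) + 1.9321)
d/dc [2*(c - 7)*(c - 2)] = 4*c - 18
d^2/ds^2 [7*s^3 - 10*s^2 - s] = 42*s - 20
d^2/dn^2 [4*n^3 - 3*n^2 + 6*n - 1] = 24*n - 6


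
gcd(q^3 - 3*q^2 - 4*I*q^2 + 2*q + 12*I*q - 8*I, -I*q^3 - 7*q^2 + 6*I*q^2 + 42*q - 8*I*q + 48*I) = 1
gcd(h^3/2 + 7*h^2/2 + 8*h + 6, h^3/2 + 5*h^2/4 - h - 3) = h^2 + 4*h + 4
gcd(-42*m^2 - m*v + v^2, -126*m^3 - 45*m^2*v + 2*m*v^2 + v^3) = -42*m^2 - m*v + v^2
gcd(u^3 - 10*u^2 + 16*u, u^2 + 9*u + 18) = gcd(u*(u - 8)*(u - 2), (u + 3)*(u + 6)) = 1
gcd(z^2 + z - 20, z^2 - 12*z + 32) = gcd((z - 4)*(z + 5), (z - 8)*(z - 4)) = z - 4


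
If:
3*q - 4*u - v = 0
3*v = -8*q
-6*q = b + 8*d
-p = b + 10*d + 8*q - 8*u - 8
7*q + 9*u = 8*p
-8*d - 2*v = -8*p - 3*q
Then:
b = -26176/15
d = 2696/15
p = 632/5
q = 256/5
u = 1088/15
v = -2048/15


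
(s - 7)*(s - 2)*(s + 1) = s^3 - 8*s^2 + 5*s + 14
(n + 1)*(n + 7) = n^2 + 8*n + 7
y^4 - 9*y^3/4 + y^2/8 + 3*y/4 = y*(y - 2)*(y - 3/4)*(y + 1/2)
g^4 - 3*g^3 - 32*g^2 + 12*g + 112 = (g - 7)*(g - 2)*(g + 2)*(g + 4)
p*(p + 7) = p^2 + 7*p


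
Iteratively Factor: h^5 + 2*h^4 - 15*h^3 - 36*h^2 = (h)*(h^4 + 2*h^3 - 15*h^2 - 36*h) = h*(h - 4)*(h^3 + 6*h^2 + 9*h) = h*(h - 4)*(h + 3)*(h^2 + 3*h) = h^2*(h - 4)*(h + 3)*(h + 3)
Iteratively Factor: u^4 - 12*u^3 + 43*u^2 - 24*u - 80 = (u - 4)*(u^3 - 8*u^2 + 11*u + 20) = (u - 4)^2*(u^2 - 4*u - 5) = (u - 4)^2*(u + 1)*(u - 5)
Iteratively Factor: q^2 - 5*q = (q)*(q - 5)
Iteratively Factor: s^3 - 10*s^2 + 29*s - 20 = (s - 1)*(s^2 - 9*s + 20) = (s - 4)*(s - 1)*(s - 5)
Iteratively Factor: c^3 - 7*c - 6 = (c - 3)*(c^2 + 3*c + 2) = (c - 3)*(c + 2)*(c + 1)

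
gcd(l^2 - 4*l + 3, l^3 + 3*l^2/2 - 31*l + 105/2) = l - 3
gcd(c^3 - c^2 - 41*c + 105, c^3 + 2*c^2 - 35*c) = c^2 + 2*c - 35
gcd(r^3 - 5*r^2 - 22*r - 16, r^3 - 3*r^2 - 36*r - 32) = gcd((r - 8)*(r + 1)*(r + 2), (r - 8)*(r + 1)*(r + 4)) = r^2 - 7*r - 8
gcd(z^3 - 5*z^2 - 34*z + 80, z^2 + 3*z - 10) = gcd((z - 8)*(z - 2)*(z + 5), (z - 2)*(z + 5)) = z^2 + 3*z - 10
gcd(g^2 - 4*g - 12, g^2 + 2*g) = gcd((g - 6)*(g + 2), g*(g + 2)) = g + 2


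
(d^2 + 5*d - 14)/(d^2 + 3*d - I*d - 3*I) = (d^2 + 5*d - 14)/(d^2 + d*(3 - I) - 3*I)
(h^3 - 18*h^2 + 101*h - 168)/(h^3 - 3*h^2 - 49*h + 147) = (h - 8)/(h + 7)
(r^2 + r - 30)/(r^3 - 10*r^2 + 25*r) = (r + 6)/(r*(r - 5))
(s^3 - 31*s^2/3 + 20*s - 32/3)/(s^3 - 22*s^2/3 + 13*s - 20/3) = (s - 8)/(s - 5)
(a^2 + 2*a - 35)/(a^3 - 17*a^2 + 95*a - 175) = (a + 7)/(a^2 - 12*a + 35)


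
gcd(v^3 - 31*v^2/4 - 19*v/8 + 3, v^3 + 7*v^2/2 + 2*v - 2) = v - 1/2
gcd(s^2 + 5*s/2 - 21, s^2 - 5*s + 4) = 1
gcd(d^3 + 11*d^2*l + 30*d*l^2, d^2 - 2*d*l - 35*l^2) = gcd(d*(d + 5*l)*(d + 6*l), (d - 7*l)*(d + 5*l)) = d + 5*l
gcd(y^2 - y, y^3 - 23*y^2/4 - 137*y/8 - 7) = 1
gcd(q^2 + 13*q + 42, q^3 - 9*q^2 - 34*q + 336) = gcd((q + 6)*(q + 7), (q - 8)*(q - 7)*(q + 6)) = q + 6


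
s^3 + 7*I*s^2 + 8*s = s*(s - I)*(s + 8*I)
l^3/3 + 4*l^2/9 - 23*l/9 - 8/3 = (l/3 + 1)*(l - 8/3)*(l + 1)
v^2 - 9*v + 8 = (v - 8)*(v - 1)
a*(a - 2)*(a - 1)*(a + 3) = a^4 - 7*a^2 + 6*a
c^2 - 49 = (c - 7)*(c + 7)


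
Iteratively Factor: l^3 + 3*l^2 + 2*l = (l)*(l^2 + 3*l + 2) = l*(l + 1)*(l + 2)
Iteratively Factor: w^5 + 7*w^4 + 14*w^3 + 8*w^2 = (w + 4)*(w^4 + 3*w^3 + 2*w^2) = w*(w + 4)*(w^3 + 3*w^2 + 2*w) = w^2*(w + 4)*(w^2 + 3*w + 2) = w^2*(w + 1)*(w + 4)*(w + 2)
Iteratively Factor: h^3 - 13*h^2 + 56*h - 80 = (h - 4)*(h^2 - 9*h + 20) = (h - 4)^2*(h - 5)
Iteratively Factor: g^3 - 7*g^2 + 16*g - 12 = (g - 2)*(g^2 - 5*g + 6) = (g - 3)*(g - 2)*(g - 2)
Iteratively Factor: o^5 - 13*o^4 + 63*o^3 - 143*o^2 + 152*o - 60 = (o - 5)*(o^4 - 8*o^3 + 23*o^2 - 28*o + 12) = (o - 5)*(o - 3)*(o^3 - 5*o^2 + 8*o - 4) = (o - 5)*(o - 3)*(o - 1)*(o^2 - 4*o + 4) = (o - 5)*(o - 3)*(o - 2)*(o - 1)*(o - 2)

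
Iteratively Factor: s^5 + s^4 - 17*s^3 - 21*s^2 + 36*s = (s + 3)*(s^4 - 2*s^3 - 11*s^2 + 12*s) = (s - 1)*(s + 3)*(s^3 - s^2 - 12*s) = s*(s - 1)*(s + 3)*(s^2 - s - 12) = s*(s - 4)*(s - 1)*(s + 3)*(s + 3)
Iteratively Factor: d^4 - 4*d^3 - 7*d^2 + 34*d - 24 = (d - 2)*(d^3 - 2*d^2 - 11*d + 12) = (d - 2)*(d + 3)*(d^2 - 5*d + 4) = (d - 4)*(d - 2)*(d + 3)*(d - 1)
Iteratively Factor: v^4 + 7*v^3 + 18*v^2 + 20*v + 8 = (v + 1)*(v^3 + 6*v^2 + 12*v + 8) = (v + 1)*(v + 2)*(v^2 + 4*v + 4) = (v + 1)*(v + 2)^2*(v + 2)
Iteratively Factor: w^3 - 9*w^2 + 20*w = (w - 5)*(w^2 - 4*w) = (w - 5)*(w - 4)*(w)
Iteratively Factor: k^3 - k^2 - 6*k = (k + 2)*(k^2 - 3*k) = k*(k + 2)*(k - 3)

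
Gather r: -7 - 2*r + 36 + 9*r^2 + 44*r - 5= 9*r^2 + 42*r + 24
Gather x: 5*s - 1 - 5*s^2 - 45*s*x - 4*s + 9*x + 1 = -5*s^2 + s + x*(9 - 45*s)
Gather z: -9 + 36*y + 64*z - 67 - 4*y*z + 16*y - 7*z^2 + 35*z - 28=52*y - 7*z^2 + z*(99 - 4*y) - 104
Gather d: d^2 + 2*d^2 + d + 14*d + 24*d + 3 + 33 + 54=3*d^2 + 39*d + 90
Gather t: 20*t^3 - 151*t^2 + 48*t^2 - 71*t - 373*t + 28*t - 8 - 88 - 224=20*t^3 - 103*t^2 - 416*t - 320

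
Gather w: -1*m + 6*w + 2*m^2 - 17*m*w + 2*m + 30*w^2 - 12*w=2*m^2 + m + 30*w^2 + w*(-17*m - 6)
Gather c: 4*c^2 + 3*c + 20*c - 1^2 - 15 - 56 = 4*c^2 + 23*c - 72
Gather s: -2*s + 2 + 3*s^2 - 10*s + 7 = 3*s^2 - 12*s + 9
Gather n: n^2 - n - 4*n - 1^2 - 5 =n^2 - 5*n - 6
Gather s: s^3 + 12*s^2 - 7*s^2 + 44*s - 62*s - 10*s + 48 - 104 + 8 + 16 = s^3 + 5*s^2 - 28*s - 32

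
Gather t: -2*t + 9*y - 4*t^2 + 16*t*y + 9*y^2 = -4*t^2 + t*(16*y - 2) + 9*y^2 + 9*y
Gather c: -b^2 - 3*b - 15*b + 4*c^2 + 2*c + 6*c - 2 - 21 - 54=-b^2 - 18*b + 4*c^2 + 8*c - 77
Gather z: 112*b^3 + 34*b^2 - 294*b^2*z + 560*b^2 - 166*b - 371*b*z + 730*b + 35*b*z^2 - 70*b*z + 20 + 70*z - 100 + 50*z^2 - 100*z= 112*b^3 + 594*b^2 + 564*b + z^2*(35*b + 50) + z*(-294*b^2 - 441*b - 30) - 80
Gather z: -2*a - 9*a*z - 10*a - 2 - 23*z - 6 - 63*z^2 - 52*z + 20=-12*a - 63*z^2 + z*(-9*a - 75) + 12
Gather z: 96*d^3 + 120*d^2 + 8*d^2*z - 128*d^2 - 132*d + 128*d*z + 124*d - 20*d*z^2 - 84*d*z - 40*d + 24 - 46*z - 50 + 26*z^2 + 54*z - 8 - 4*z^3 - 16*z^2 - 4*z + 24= 96*d^3 - 8*d^2 - 48*d - 4*z^3 + z^2*(10 - 20*d) + z*(8*d^2 + 44*d + 4) - 10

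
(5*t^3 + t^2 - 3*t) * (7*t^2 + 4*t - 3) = 35*t^5 + 27*t^4 - 32*t^3 - 15*t^2 + 9*t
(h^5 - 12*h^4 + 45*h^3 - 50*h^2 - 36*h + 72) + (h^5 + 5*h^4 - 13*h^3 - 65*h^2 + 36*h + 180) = 2*h^5 - 7*h^4 + 32*h^3 - 115*h^2 + 252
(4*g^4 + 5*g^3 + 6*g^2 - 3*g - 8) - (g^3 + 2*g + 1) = 4*g^4 + 4*g^3 + 6*g^2 - 5*g - 9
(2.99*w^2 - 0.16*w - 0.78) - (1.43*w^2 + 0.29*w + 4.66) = 1.56*w^2 - 0.45*w - 5.44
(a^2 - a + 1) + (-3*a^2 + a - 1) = -2*a^2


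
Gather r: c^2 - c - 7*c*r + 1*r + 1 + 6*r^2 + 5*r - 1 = c^2 - c + 6*r^2 + r*(6 - 7*c)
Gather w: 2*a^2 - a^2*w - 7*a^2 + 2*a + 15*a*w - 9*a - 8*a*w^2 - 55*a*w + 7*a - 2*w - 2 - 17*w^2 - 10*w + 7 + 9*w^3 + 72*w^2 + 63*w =-5*a^2 + 9*w^3 + w^2*(55 - 8*a) + w*(-a^2 - 40*a + 51) + 5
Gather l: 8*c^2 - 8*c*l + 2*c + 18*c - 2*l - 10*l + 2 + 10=8*c^2 + 20*c + l*(-8*c - 12) + 12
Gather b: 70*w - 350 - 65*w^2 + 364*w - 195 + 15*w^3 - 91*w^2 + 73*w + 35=15*w^3 - 156*w^2 + 507*w - 510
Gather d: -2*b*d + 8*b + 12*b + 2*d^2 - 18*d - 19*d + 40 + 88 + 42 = 20*b + 2*d^2 + d*(-2*b - 37) + 170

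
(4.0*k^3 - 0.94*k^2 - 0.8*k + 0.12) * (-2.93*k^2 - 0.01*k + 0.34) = -11.72*k^5 + 2.7142*k^4 + 3.7134*k^3 - 0.6632*k^2 - 0.2732*k + 0.0408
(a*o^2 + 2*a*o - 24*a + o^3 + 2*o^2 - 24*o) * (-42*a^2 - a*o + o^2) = -42*a^3*o^2 - 84*a^3*o + 1008*a^3 - 43*a^2*o^3 - 86*a^2*o^2 + 1032*a^2*o + o^5 + 2*o^4 - 24*o^3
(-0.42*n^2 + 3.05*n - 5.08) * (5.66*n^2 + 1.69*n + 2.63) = -2.3772*n^4 + 16.5532*n^3 - 24.7029*n^2 - 0.563700000000001*n - 13.3604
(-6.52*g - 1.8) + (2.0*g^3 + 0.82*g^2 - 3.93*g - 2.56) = 2.0*g^3 + 0.82*g^2 - 10.45*g - 4.36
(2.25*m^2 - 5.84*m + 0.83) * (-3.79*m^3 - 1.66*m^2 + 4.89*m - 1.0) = -8.5275*m^5 + 18.3986*m^4 + 17.5512*m^3 - 32.1854*m^2 + 9.8987*m - 0.83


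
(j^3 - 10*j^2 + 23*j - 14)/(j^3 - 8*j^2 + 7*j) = (j - 2)/j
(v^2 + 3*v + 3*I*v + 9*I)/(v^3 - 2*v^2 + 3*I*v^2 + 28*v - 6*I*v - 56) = (v^2 + v*(3 + 3*I) + 9*I)/(v^3 + v^2*(-2 + 3*I) + v*(28 - 6*I) - 56)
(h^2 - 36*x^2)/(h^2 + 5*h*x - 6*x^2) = (-h + 6*x)/(-h + x)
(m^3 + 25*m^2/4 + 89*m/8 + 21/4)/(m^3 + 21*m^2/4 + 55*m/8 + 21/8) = (m + 2)/(m + 1)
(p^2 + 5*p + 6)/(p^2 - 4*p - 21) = (p + 2)/(p - 7)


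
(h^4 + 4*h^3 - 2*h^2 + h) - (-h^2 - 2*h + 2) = h^4 + 4*h^3 - h^2 + 3*h - 2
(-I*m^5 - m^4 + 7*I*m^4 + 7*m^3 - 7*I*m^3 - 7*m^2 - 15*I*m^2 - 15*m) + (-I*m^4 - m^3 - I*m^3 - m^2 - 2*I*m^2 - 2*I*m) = -I*m^5 - m^4 + 6*I*m^4 + 6*m^3 - 8*I*m^3 - 8*m^2 - 17*I*m^2 - 15*m - 2*I*m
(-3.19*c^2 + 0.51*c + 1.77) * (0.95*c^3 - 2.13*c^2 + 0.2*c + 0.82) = -3.0305*c^5 + 7.2792*c^4 - 0.0428000000000001*c^3 - 6.2839*c^2 + 0.7722*c + 1.4514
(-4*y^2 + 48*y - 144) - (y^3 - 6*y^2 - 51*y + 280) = -y^3 + 2*y^2 + 99*y - 424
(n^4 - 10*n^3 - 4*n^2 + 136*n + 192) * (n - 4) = n^5 - 14*n^4 + 36*n^3 + 152*n^2 - 352*n - 768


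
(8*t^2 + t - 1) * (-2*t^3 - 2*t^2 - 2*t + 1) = -16*t^5 - 18*t^4 - 16*t^3 + 8*t^2 + 3*t - 1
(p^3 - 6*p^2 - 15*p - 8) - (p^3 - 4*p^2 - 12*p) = -2*p^2 - 3*p - 8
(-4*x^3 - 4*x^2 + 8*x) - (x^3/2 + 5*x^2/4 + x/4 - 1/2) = -9*x^3/2 - 21*x^2/4 + 31*x/4 + 1/2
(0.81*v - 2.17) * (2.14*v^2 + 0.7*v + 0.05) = 1.7334*v^3 - 4.0768*v^2 - 1.4785*v - 0.1085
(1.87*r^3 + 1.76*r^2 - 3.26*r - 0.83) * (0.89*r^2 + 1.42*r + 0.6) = 1.6643*r^5 + 4.2218*r^4 + 0.7198*r^3 - 4.3119*r^2 - 3.1346*r - 0.498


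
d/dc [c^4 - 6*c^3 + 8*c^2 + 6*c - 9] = 4*c^3 - 18*c^2 + 16*c + 6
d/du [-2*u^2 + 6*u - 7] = 6 - 4*u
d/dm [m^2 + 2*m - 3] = 2*m + 2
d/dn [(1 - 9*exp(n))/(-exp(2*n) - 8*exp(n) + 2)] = (-9*exp(2*n) + 2*exp(n) - 10)*exp(n)/(exp(4*n) + 16*exp(3*n) + 60*exp(2*n) - 32*exp(n) + 4)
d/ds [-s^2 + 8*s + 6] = 8 - 2*s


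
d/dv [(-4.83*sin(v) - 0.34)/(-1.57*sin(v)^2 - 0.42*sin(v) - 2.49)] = (-7.5831*sin(v)^2 - 1.0676*sin(v) + 11.8839)*cos(v)/(2.4649*sin(v)^4 + 1.3188*sin(v)^3 + 7.995*sin(v)^2 + 2.0916*sin(v) + 6.2001)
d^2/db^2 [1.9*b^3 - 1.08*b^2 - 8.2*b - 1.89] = 11.4*b - 2.16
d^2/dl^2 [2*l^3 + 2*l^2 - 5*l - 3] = 12*l + 4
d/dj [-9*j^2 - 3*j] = -18*j - 3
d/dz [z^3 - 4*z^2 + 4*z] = 3*z^2 - 8*z + 4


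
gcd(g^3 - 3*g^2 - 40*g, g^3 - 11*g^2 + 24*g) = g^2 - 8*g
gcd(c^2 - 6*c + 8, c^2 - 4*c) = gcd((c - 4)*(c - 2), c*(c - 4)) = c - 4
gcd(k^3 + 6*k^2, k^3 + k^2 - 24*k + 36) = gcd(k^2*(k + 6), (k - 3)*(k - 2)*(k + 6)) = k + 6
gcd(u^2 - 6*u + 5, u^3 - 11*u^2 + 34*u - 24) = u - 1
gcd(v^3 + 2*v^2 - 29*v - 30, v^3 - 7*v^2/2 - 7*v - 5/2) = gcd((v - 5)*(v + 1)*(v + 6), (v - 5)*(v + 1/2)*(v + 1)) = v^2 - 4*v - 5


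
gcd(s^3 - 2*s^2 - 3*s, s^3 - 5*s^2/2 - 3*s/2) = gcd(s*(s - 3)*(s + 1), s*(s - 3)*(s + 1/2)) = s^2 - 3*s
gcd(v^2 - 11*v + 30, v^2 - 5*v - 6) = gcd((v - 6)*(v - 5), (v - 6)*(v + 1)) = v - 6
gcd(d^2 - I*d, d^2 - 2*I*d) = d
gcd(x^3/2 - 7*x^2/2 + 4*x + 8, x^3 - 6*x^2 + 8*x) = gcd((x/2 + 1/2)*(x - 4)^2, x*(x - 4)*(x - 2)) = x - 4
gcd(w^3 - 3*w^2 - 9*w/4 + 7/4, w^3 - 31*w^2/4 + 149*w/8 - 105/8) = w - 7/2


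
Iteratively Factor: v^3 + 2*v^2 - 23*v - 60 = (v - 5)*(v^2 + 7*v + 12) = (v - 5)*(v + 3)*(v + 4)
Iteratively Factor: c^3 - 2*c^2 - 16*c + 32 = (c + 4)*(c^2 - 6*c + 8) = (c - 2)*(c + 4)*(c - 4)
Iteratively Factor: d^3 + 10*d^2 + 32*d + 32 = (d + 4)*(d^2 + 6*d + 8) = (d + 2)*(d + 4)*(d + 4)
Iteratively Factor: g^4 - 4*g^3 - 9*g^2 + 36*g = (g + 3)*(g^3 - 7*g^2 + 12*g) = g*(g + 3)*(g^2 - 7*g + 12) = g*(g - 3)*(g + 3)*(g - 4)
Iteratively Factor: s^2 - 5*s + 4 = (s - 4)*(s - 1)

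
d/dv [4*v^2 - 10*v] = 8*v - 10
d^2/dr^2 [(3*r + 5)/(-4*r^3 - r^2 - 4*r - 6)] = 2*(-4*(3*r + 5)*(6*r^2 + r + 2)^2 + (36*r^2 + 6*r + (3*r + 5)*(12*r + 1) + 12)*(4*r^3 + r^2 + 4*r + 6))/(4*r^3 + r^2 + 4*r + 6)^3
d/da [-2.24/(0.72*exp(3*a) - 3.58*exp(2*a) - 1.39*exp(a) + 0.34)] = (4.8384*exp(2*a) - 16.0384*exp(a) - 3.1136)*exp(a)/(0.72*exp(3*a) - 3.58*exp(2*a) - 1.39*exp(a) + 0.34)^2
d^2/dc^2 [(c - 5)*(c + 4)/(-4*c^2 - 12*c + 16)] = 2/(c^3 - 3*c^2 + 3*c - 1)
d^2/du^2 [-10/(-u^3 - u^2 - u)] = 20*(-u*(3*u + 1)*(u^2 + u + 1) + (3*u^2 + 2*u + 1)^2)/(u^3*(u^2 + u + 1)^3)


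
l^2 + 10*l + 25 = (l + 5)^2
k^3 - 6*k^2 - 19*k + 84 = (k - 7)*(k - 3)*(k + 4)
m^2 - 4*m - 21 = (m - 7)*(m + 3)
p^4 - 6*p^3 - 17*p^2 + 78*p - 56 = (p - 7)*(p - 2)*(p - 1)*(p + 4)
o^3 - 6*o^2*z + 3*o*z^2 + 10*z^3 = (o - 5*z)*(o - 2*z)*(o + z)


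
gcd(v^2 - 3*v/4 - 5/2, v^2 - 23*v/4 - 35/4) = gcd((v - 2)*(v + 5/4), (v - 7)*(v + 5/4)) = v + 5/4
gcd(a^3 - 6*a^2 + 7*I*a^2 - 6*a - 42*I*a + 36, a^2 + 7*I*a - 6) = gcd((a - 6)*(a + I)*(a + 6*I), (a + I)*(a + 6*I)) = a^2 + 7*I*a - 6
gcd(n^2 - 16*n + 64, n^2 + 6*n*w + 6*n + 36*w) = 1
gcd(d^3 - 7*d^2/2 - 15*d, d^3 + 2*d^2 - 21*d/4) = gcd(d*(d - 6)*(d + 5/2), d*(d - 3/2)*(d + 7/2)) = d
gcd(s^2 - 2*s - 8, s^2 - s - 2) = 1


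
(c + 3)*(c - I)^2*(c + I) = c^4 + 3*c^3 - I*c^3 + c^2 - 3*I*c^2 + 3*c - I*c - 3*I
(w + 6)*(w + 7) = w^2 + 13*w + 42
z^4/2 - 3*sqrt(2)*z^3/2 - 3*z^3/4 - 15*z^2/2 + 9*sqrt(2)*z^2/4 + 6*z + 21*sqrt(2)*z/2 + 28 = (z/2 + 1)*(z - 7/2)*(z - 4*sqrt(2))*(z + sqrt(2))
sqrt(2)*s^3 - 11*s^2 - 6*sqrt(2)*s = s*(s - 6*sqrt(2))*(sqrt(2)*s + 1)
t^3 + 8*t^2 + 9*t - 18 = (t - 1)*(t + 3)*(t + 6)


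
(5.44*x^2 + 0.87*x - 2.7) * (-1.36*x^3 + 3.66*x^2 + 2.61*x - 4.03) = -7.3984*x^5 + 18.7272*x^4 + 21.0546*x^3 - 29.5345*x^2 - 10.5531*x + 10.881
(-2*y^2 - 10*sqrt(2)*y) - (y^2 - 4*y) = -3*y^2 - 10*sqrt(2)*y + 4*y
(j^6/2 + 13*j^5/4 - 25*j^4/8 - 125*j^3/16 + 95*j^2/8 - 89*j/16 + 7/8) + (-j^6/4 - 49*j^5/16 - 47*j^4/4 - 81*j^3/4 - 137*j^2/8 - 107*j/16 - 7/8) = j^6/4 + 3*j^5/16 - 119*j^4/8 - 449*j^3/16 - 21*j^2/4 - 49*j/4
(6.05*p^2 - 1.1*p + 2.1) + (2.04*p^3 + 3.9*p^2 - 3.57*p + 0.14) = 2.04*p^3 + 9.95*p^2 - 4.67*p + 2.24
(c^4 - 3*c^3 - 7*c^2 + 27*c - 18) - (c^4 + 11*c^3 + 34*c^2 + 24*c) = -14*c^3 - 41*c^2 + 3*c - 18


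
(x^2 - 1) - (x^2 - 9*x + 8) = 9*x - 9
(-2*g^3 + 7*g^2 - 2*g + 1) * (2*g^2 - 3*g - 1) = -4*g^5 + 20*g^4 - 23*g^3 + g^2 - g - 1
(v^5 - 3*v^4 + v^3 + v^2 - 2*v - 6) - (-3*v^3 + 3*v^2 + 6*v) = v^5 - 3*v^4 + 4*v^3 - 2*v^2 - 8*v - 6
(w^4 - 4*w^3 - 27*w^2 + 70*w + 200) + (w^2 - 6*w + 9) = w^4 - 4*w^3 - 26*w^2 + 64*w + 209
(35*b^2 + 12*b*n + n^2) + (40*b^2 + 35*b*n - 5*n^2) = 75*b^2 + 47*b*n - 4*n^2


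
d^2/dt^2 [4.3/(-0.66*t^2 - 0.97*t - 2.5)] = (3.74616*t^2 + 5.50572*t - 4.3*(1.32*t + 0.97)*(2.64*t + 1.94) + 14.19)/(0.66*t^2 + 0.97*t + 2.5)^3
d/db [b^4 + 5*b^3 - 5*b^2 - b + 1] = 4*b^3 + 15*b^2 - 10*b - 1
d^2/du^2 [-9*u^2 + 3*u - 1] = -18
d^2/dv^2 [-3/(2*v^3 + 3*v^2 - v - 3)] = 6*(3*(2*v + 1)*(2*v^3 + 3*v^2 - v - 3) - (6*v^2 + 6*v - 1)^2)/(2*v^3 + 3*v^2 - v - 3)^3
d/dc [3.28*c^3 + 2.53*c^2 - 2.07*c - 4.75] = 9.84*c^2 + 5.06*c - 2.07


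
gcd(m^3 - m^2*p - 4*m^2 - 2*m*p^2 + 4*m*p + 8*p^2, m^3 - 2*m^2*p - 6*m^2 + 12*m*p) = -m + 2*p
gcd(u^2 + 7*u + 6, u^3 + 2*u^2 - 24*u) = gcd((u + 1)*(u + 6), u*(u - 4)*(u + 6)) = u + 6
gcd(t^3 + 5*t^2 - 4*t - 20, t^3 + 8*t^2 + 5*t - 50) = t^2 + 3*t - 10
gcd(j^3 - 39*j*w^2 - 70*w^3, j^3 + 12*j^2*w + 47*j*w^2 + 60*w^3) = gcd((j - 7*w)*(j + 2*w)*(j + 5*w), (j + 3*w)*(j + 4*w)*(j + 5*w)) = j + 5*w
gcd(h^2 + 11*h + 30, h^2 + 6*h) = h + 6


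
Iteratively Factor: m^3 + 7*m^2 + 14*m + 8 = (m + 2)*(m^2 + 5*m + 4) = (m + 1)*(m + 2)*(m + 4)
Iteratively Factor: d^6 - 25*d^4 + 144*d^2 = (d + 3)*(d^5 - 3*d^4 - 16*d^3 + 48*d^2) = d*(d + 3)*(d^4 - 3*d^3 - 16*d^2 + 48*d) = d^2*(d + 3)*(d^3 - 3*d^2 - 16*d + 48) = d^2*(d - 3)*(d + 3)*(d^2 - 16) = d^2*(d - 4)*(d - 3)*(d + 3)*(d + 4)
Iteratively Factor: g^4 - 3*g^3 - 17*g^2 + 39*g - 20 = (g - 5)*(g^3 + 2*g^2 - 7*g + 4) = (g - 5)*(g - 1)*(g^2 + 3*g - 4) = (g - 5)*(g - 1)*(g + 4)*(g - 1)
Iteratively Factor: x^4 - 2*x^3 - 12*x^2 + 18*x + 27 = (x + 3)*(x^3 - 5*x^2 + 3*x + 9) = (x + 1)*(x + 3)*(x^2 - 6*x + 9) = (x - 3)*(x + 1)*(x + 3)*(x - 3)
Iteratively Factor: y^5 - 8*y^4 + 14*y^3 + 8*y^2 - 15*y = (y - 1)*(y^4 - 7*y^3 + 7*y^2 + 15*y) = (y - 1)*(y + 1)*(y^3 - 8*y^2 + 15*y) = (y - 3)*(y - 1)*(y + 1)*(y^2 - 5*y) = (y - 5)*(y - 3)*(y - 1)*(y + 1)*(y)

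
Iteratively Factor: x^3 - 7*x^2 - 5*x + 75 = (x - 5)*(x^2 - 2*x - 15) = (x - 5)^2*(x + 3)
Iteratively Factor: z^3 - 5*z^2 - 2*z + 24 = (z - 3)*(z^2 - 2*z - 8) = (z - 3)*(z + 2)*(z - 4)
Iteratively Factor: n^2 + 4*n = (n)*(n + 4)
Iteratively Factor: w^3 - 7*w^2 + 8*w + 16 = (w + 1)*(w^2 - 8*w + 16) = (w - 4)*(w + 1)*(w - 4)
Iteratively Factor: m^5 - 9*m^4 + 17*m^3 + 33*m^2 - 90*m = (m - 5)*(m^4 - 4*m^3 - 3*m^2 + 18*m) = (m - 5)*(m + 2)*(m^3 - 6*m^2 + 9*m) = (m - 5)*(m - 3)*(m + 2)*(m^2 - 3*m) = (m - 5)*(m - 3)^2*(m + 2)*(m)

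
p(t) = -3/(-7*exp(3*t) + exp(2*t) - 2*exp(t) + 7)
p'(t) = -3*(21*exp(3*t) - 2*exp(2*t) + 2*exp(t))/(-7*exp(3*t) + exp(2*t) - 2*exp(t) + 7)^2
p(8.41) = 0.00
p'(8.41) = -0.00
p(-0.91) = -0.51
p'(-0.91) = -0.16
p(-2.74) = -0.44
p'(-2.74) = -0.01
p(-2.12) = -0.44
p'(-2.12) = -0.02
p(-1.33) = -0.47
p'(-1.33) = -0.06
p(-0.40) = -0.75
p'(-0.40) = -1.27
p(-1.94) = -0.45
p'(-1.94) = -0.02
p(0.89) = 0.03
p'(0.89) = -0.10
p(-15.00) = -0.43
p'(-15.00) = 0.00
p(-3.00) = -0.43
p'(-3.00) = -0.00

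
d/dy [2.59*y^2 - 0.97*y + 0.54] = 5.18*y - 0.97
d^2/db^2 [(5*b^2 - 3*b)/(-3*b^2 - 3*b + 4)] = 8*(18*b^3 - 45*b^2 + 27*b - 11)/(27*b^6 + 81*b^5 - 27*b^4 - 189*b^3 + 36*b^2 + 144*b - 64)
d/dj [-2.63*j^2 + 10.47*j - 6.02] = 10.47 - 5.26*j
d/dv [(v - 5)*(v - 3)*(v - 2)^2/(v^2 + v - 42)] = (2*v^5 - 9*v^4 - 192*v^3 + 1655*v^2 - 4404*v + 3804)/(v^4 + 2*v^3 - 83*v^2 - 84*v + 1764)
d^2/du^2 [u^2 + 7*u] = 2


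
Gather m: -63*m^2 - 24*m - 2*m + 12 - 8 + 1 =-63*m^2 - 26*m + 5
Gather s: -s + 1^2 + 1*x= -s + x + 1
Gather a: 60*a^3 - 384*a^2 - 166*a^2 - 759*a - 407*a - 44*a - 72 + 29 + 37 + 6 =60*a^3 - 550*a^2 - 1210*a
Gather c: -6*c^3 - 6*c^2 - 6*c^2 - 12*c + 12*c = -6*c^3 - 12*c^2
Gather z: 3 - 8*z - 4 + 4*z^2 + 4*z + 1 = 4*z^2 - 4*z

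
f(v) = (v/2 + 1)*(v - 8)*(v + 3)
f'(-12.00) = 235.00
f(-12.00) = -900.00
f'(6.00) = 19.00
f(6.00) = -72.00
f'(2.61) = -14.61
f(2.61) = -69.70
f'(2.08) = -16.75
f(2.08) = -61.35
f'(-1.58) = -8.52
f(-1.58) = -2.86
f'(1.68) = -17.81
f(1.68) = -54.42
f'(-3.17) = 7.58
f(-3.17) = -1.11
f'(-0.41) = -15.52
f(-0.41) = -17.32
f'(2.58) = -14.76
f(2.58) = -69.26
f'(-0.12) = -16.62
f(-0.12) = -21.98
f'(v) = (v/2 + 1)*(v - 8) + (v/2 + 1)*(v + 3) + (v - 8)*(v + 3)/2 = 3*v^2/2 - 3*v - 17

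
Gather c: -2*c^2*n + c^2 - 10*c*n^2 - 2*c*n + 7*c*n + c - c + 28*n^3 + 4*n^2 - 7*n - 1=c^2*(1 - 2*n) + c*(-10*n^2 + 5*n) + 28*n^3 + 4*n^2 - 7*n - 1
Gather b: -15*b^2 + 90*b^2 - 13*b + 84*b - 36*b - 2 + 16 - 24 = 75*b^2 + 35*b - 10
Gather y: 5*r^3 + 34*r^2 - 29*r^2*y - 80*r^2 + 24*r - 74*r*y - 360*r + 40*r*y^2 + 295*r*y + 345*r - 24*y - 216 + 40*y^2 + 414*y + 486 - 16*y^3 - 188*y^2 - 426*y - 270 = 5*r^3 - 46*r^2 + 9*r - 16*y^3 + y^2*(40*r - 148) + y*(-29*r^2 + 221*r - 36)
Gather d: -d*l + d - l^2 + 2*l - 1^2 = d*(1 - l) - l^2 + 2*l - 1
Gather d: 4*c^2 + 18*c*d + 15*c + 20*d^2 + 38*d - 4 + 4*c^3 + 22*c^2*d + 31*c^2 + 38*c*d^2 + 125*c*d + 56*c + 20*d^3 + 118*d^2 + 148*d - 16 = 4*c^3 + 35*c^2 + 71*c + 20*d^3 + d^2*(38*c + 138) + d*(22*c^2 + 143*c + 186) - 20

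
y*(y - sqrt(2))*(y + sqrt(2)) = y^3 - 2*y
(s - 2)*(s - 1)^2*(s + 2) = s^4 - 2*s^3 - 3*s^2 + 8*s - 4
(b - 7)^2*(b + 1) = b^3 - 13*b^2 + 35*b + 49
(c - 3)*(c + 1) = c^2 - 2*c - 3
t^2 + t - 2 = (t - 1)*(t + 2)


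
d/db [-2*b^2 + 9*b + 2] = 9 - 4*b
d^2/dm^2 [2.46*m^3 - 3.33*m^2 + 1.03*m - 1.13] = 14.76*m - 6.66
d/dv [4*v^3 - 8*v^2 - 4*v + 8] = 12*v^2 - 16*v - 4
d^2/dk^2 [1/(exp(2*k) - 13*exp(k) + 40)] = ((13 - 4*exp(k))*(exp(2*k) - 13*exp(k) + 40) + 2*(2*exp(k) - 13)^2*exp(k))*exp(k)/(exp(2*k) - 13*exp(k) + 40)^3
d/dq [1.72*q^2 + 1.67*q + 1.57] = 3.44*q + 1.67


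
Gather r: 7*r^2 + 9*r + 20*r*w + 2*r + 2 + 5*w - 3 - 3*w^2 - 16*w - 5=7*r^2 + r*(20*w + 11) - 3*w^2 - 11*w - 6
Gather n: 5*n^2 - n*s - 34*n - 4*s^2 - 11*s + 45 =5*n^2 + n*(-s - 34) - 4*s^2 - 11*s + 45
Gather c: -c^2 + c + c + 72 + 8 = -c^2 + 2*c + 80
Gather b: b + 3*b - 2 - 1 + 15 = 4*b + 12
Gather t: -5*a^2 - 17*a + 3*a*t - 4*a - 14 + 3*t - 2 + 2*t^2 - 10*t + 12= -5*a^2 - 21*a + 2*t^2 + t*(3*a - 7) - 4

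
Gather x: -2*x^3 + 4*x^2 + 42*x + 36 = -2*x^3 + 4*x^2 + 42*x + 36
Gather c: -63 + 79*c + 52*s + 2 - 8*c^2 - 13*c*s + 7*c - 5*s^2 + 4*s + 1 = -8*c^2 + c*(86 - 13*s) - 5*s^2 + 56*s - 60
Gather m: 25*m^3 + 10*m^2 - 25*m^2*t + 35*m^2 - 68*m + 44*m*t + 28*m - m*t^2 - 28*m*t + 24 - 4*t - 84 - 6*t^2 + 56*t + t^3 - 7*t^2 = 25*m^3 + m^2*(45 - 25*t) + m*(-t^2 + 16*t - 40) + t^3 - 13*t^2 + 52*t - 60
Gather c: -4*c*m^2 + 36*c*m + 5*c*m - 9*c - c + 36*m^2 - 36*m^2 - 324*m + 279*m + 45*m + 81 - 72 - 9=c*(-4*m^2 + 41*m - 10)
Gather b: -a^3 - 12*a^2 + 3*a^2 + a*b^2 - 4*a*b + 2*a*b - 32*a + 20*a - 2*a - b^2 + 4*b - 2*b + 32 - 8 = -a^3 - 9*a^2 - 14*a + b^2*(a - 1) + b*(2 - 2*a) + 24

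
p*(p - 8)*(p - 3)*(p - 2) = p^4 - 13*p^3 + 46*p^2 - 48*p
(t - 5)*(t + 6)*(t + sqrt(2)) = t^3 + t^2 + sqrt(2)*t^2 - 30*t + sqrt(2)*t - 30*sqrt(2)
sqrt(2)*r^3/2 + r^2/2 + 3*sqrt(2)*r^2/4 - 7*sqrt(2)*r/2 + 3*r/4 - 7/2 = (r - 2)*(r + 7/2)*(sqrt(2)*r/2 + 1/2)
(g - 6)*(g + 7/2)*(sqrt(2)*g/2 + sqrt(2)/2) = sqrt(2)*g^3/2 - 3*sqrt(2)*g^2/4 - 47*sqrt(2)*g/4 - 21*sqrt(2)/2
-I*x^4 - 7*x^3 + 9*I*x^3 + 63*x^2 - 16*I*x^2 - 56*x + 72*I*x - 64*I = (x - 8)*(x - 8*I)*(x + I)*(-I*x + I)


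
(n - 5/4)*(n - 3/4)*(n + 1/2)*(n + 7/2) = n^4 + 2*n^3 - 85*n^2/16 + n/4 + 105/64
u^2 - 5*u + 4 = (u - 4)*(u - 1)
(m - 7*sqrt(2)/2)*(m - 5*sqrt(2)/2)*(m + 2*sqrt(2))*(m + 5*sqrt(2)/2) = m^4 - 3*sqrt(2)*m^3/2 - 53*m^2/2 + 75*sqrt(2)*m/4 + 175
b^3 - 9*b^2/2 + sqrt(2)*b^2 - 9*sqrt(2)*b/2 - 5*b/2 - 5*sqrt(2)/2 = (b - 5)*(b + 1/2)*(b + sqrt(2))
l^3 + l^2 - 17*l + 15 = (l - 3)*(l - 1)*(l + 5)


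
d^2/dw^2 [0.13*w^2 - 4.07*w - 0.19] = 0.260000000000000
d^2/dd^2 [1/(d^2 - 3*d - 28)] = 2*(d^2 - 3*d - (2*d - 3)^2 - 28)/(-d^2 + 3*d + 28)^3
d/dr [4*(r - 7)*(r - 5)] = 8*r - 48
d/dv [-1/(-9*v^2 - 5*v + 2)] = (-18*v - 5)/(9*v^2 + 5*v - 2)^2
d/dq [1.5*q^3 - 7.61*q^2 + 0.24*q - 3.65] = 4.5*q^2 - 15.22*q + 0.24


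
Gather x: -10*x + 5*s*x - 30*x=x*(5*s - 40)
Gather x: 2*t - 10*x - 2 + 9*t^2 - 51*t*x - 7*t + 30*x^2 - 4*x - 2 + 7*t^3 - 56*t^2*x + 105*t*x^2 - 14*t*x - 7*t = 7*t^3 + 9*t^2 - 12*t + x^2*(105*t + 30) + x*(-56*t^2 - 65*t - 14) - 4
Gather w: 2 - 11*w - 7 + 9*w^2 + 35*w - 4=9*w^2 + 24*w - 9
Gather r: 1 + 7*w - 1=7*w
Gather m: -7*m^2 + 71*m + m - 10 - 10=-7*m^2 + 72*m - 20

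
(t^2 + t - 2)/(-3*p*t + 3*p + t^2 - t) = (-t - 2)/(3*p - t)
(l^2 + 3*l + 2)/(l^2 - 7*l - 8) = (l + 2)/(l - 8)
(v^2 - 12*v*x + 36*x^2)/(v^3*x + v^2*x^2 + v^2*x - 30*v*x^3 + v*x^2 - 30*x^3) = (v^2 - 12*v*x + 36*x^2)/(x*(v^3 + v^2*x + v^2 - 30*v*x^2 + v*x - 30*x^2))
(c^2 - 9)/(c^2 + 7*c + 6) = (c^2 - 9)/(c^2 + 7*c + 6)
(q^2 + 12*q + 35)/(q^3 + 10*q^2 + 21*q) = (q + 5)/(q*(q + 3))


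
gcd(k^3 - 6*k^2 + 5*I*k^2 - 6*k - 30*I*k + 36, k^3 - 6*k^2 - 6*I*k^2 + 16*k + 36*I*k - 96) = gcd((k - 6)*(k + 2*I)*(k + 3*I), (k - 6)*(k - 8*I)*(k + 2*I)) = k^2 + k*(-6 + 2*I) - 12*I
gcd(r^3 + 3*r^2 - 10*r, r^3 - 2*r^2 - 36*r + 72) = r - 2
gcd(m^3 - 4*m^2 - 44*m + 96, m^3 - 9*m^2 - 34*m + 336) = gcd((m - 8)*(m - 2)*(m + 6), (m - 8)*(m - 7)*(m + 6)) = m^2 - 2*m - 48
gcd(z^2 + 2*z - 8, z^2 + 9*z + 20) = z + 4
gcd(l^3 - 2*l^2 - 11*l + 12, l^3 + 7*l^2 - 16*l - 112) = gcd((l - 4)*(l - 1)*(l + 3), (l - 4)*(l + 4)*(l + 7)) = l - 4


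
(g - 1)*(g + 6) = g^2 + 5*g - 6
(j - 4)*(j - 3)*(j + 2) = j^3 - 5*j^2 - 2*j + 24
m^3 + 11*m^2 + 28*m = m*(m + 4)*(m + 7)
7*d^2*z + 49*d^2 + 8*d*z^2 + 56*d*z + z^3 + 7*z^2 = (d + z)*(7*d + z)*(z + 7)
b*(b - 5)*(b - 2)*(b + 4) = b^4 - 3*b^3 - 18*b^2 + 40*b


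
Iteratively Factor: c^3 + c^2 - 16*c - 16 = (c - 4)*(c^2 + 5*c + 4) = (c - 4)*(c + 1)*(c + 4)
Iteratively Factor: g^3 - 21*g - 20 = (g + 4)*(g^2 - 4*g - 5) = (g - 5)*(g + 4)*(g + 1)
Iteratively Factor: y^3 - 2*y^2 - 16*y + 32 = (y - 4)*(y^2 + 2*y - 8) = (y - 4)*(y - 2)*(y + 4)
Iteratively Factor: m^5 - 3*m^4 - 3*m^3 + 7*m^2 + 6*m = (m + 1)*(m^4 - 4*m^3 + m^2 + 6*m) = (m - 3)*(m + 1)*(m^3 - m^2 - 2*m) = (m - 3)*(m - 2)*(m + 1)*(m^2 + m) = (m - 3)*(m - 2)*(m + 1)^2*(m)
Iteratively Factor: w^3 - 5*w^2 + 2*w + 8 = (w - 4)*(w^2 - w - 2) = (w - 4)*(w + 1)*(w - 2)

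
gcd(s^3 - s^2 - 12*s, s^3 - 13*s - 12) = s^2 - s - 12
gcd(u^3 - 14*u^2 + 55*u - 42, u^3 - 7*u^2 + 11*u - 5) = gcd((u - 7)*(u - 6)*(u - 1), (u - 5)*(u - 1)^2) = u - 1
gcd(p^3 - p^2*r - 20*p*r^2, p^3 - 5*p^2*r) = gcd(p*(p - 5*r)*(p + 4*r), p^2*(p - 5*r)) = p^2 - 5*p*r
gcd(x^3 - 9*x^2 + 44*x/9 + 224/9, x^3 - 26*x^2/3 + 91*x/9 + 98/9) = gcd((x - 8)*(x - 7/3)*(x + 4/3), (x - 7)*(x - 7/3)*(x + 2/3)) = x - 7/3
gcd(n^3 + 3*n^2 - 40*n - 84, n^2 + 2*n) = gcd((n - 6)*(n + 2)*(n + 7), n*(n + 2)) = n + 2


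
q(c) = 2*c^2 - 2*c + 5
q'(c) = 4*c - 2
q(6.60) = 78.92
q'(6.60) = 24.40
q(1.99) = 8.94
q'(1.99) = 5.96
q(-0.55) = 6.70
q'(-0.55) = -4.20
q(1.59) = 6.88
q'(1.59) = 4.36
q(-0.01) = 5.02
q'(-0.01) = -2.04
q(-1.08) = 9.49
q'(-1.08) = -6.32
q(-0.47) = 6.38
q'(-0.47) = -3.88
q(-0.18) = 5.42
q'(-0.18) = -2.72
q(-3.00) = 29.00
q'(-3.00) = -14.00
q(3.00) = 17.00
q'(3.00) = 10.00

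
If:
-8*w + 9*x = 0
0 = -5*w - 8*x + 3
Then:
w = 27/109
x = 24/109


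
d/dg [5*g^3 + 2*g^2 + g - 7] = 15*g^2 + 4*g + 1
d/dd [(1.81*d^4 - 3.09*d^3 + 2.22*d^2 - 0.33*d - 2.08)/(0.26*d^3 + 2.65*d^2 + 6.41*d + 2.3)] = (0.4706*d^6 + 9.593*d^5 + 26.0406*d^4 - 22.7902*d^3 - 4.5939*d^2 + 21.236*d + 12.5738)/(0.0676*d^6 + 1.378*d^5 + 10.3557*d^4 + 35.169*d^3 + 53.2781*d^2 + 29.486*d + 5.29)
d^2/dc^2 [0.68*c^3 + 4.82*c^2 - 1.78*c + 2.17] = 4.08*c + 9.64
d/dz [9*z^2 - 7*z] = 18*z - 7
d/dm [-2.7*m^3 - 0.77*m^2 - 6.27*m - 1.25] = -8.1*m^2 - 1.54*m - 6.27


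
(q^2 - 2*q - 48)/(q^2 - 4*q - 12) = (-q^2 + 2*q + 48)/(-q^2 + 4*q + 12)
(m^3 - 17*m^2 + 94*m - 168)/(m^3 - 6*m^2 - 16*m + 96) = (m - 7)/(m + 4)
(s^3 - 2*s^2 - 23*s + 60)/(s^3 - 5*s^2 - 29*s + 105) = (s - 4)/(s - 7)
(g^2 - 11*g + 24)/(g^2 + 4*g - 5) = (g^2 - 11*g + 24)/(g^2 + 4*g - 5)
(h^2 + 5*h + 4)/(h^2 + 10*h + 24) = (h + 1)/(h + 6)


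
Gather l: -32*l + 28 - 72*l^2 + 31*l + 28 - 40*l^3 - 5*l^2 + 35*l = -40*l^3 - 77*l^2 + 34*l + 56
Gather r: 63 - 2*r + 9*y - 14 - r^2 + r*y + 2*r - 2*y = -r^2 + r*y + 7*y + 49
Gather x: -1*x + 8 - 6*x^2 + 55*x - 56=-6*x^2 + 54*x - 48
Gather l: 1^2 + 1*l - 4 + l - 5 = 2*l - 8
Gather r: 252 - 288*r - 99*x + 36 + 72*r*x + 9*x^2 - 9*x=r*(72*x - 288) + 9*x^2 - 108*x + 288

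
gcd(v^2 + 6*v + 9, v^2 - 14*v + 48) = 1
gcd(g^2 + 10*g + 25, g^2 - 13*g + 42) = 1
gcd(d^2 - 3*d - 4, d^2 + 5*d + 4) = d + 1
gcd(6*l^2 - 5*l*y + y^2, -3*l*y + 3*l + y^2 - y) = -3*l + y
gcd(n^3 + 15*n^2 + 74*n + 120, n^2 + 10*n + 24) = n^2 + 10*n + 24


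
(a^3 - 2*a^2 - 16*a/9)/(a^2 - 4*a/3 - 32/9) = a*(3*a + 2)/(3*a + 4)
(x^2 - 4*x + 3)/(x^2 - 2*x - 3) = (x - 1)/(x + 1)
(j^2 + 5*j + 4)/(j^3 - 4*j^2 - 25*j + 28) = (j + 1)/(j^2 - 8*j + 7)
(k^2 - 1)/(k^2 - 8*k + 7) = (k + 1)/(k - 7)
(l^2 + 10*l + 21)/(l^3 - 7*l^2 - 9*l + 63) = (l + 7)/(l^2 - 10*l + 21)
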